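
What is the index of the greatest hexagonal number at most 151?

Solve n(2n−1) ≤ 151 for integer n.
n = 8 gives 120 ≤ 151, while n = 9 gives 153 > 151; so the answer is index 8.

8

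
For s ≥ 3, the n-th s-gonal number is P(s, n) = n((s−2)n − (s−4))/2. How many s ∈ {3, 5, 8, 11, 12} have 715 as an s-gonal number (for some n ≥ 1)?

s = 3: P(3, 37) = 703 and P(3, 38) = 741; 715 is not s-gonal.
s = 5: P(5, 22) = 715. ✓
s = 8: P(8, 15) = 645 and P(8, 16) = 736; 715 is not s-gonal.
s = 11: P(11, 13) = 715. ✓
s = 12: P(12, 12) = 672 and P(12, 13) = 793; 715 is not s-gonal.
Hits: s ∈ {5, 11} → 2.

2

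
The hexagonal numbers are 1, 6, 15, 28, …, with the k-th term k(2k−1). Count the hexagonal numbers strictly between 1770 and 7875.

The n-th hexagonal number is n(2n−1).
Smallest index with value > 1770: n = 31 (giving 1891).
Largest index with value < 7875: n = 62 (giving 7626).
Indices 31 through 62: 32 terms.

32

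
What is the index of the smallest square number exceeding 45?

7

Solve n² > 45 for integer n.
The largest n with value ≤ 45 is 6 (since 36 ≤ 45 < 49), so the first above is n = 7, value 49.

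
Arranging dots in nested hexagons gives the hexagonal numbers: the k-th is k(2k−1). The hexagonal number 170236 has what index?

Set n(2n−1) = 170236, giving 2n² − n − 170236 = 0.
So n = (1 + 1167) / 4 = 1168/4 = 292.
Check: 292·(2·292 − 1) = 170236. ✓

292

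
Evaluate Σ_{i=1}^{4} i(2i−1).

Σ i(2i−1) = 2Σi² − Σi over i = 1..4.
Σi = 10 and Σi² = 30.
2·30 − 1·10 = 50.

50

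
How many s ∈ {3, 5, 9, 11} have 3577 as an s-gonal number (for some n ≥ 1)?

1

s = 3: P(3, 84) = 3570 and P(3, 85) = 3655; 3577 is not s-gonal.
s = 5: P(5, 49) = 3577. ✓
s = 9: P(9, 32) = 3504 and P(9, 33) = 3729; 3577 is not s-gonal.
s = 11: P(11, 28) = 3430 and P(11, 29) = 3683; 3577 is not s-gonal.
Hits: s ∈ {5} → 1.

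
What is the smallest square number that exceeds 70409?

Solve n² > 70409 for integer n.
The largest n with value ≤ 70409 is 265 (since 70225 ≤ 70409 < 70756), so the first above is n = 266, value 70756.

70756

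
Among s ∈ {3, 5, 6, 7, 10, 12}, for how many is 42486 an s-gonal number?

2

s = 3: P(3, 291) = 42486. ✓
s = 5: P(5, 168) = 42252 and P(5, 169) = 42757; 42486 is not s-gonal.
s = 6: P(6, 146) = 42486. ✓
s = 7: P(7, 130) = 42055 and P(7, 131) = 42706; 42486 is not s-gonal.
s = 10: P(10, 103) = 42127 and P(10, 104) = 42952; 42486 is not s-gonal.
s = 12: P(12, 92) = 41952 and P(12, 93) = 42873; 42486 is not s-gonal.
Hits: s ∈ {3, 6} → 2.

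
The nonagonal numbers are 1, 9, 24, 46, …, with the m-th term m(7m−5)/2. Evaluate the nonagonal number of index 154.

The 154th nonagonal number is n(7n−5)/2 with n = 154.
154·(7·154 − 5)/2 = 154·1073/2 = 82621.

82621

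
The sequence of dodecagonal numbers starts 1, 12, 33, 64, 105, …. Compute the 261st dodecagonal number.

339561

261·(5·261 − 4) = 261·1301 = 339561.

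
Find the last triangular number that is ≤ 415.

406

Solve n(n+1)/2 ≤ 415 for integer n.
n = 28 gives 406 ≤ 415, while n = 29 gives 435 > 415; so the answer is 406.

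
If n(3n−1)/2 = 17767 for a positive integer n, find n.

Set n(3n−1)/2 = 17767, giving 3n² − n − 35534 = 0.
So n = (1 + 653) / 6 = 654/6 = 109.

109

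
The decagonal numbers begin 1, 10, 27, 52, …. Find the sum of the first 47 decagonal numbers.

139496

Σ i(4i−3) = 4Σi² − 3Σi over i = 1..47.
Σi = 1128 and Σi² = 35720.
4·35720 − 3·1128 = 139496.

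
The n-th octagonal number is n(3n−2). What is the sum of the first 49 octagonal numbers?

118825

Σ i(3i−2) = 3Σi² − 2Σi over i = 1..49.
Σi = 1225 and Σi² = 40425.
3·40425 − 2·1225 = 118825.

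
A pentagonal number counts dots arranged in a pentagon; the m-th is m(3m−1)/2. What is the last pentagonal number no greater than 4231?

4187

Solve n(3n−1)/2 ≤ 4231 for integer n.
n = 53 gives 4187 ≤ 4231, while n = 54 gives 4347 > 4231; so the answer is 4187.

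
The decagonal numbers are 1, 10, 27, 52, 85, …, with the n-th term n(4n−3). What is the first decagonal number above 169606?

170775

Solve n(4n−3) > 169606 for integer n.
The largest n with value ≤ 169606 is 206 (since 169126 ≤ 169606 < 170775), so the first above is n = 207, value 170775.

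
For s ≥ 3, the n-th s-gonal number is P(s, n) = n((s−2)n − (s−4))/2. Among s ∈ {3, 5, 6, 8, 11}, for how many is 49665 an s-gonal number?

1

s = 3: P(3, 314) = 49455 and P(3, 315) = 49770; 49665 is not s-gonal.
s = 5: P(5, 182) = 49595 and P(5, 183) = 50142; 49665 is not s-gonal.
s = 6: P(6, 157) = 49141 and P(6, 158) = 49770; 49665 is not s-gonal.
s = 8: P(8, 129) = 49665. ✓
s = 11: P(11, 105) = 49245 and P(11, 106) = 50191; 49665 is not s-gonal.
Hits: s ∈ {8} → 1.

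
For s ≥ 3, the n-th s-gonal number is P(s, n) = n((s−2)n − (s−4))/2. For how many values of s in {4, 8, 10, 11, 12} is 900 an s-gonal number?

s = 4: P(4, 30) = 900. ✓
s = 8: P(8, 17) = 833 and P(8, 18) = 936; 900 is not s-gonal.
s = 10: P(10, 15) = 855 and P(10, 16) = 976; 900 is not s-gonal.
s = 11: P(11, 14) = 833 and P(11, 15) = 960; 900 is not s-gonal.
s = 12: P(12, 13) = 793 and P(12, 14) = 924; 900 is not s-gonal.
Hits: s ∈ {4} → 1.

1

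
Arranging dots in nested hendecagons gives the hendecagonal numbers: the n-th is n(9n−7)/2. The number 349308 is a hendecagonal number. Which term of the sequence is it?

279

Set n(9n−7)/2 = 349308, giving 9n² − 7n − 698616 = 0.
So n = (7 + 5015) / 18 = 5022/18 = 279.
Check: 279·(9·279 − 7)/2 = 349308. ✓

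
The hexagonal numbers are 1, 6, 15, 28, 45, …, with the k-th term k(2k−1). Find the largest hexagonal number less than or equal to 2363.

Solve n(2n−1) ≤ 2363 for integer n.
n = 34 gives 2278 ≤ 2363, while n = 35 gives 2415 > 2363; so the answer is 2278.

2278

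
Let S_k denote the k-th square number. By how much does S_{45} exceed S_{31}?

45² = 2025 and 31² = 961.
Difference: 2025 − 961 = 1064.

1064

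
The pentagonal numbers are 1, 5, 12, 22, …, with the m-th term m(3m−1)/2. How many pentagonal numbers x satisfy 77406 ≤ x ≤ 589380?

400

The n-th pentagonal number is n(3n−1)/2.
Smallest index with value ≥ 77406: n = 228 (giving 77862).
Largest index with value ≤ 589380: n = 627 (giving 589380).
Indices 228 through 627: 400 terms.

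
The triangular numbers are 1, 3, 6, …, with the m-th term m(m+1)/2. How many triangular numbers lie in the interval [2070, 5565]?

The n-th triangular number is n(n+1)/2.
Smallest index with value ≥ 2070: n = 64 (giving 2080).
Largest index with value ≤ 5565: n = 105 (giving 5565).
Indices 64 through 105: 42 terms.

42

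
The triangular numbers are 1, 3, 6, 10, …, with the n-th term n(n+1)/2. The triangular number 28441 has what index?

Set n(n+1)/2 = 28441, giving n² + n − 56882 = 0.
The discriminant is 1 + 8·28441 = 227529, and √227529 = 477.
So n = (-1 + 477) / 2 = 476/2 = 238.

238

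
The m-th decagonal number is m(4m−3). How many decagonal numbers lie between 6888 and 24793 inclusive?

The n-th decagonal number is n(4n−3).
Smallest index with value ≥ 6888: n = 42 (giving 6930).
Largest index with value ≤ 24793: n = 79 (giving 24727).
Indices 42 through 79: 38 terms.

38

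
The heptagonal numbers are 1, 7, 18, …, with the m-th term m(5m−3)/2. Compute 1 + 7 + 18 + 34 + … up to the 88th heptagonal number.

Σ i(5i−3)/2 = (5Σi² − 3Σi) / 2 over i = 1..88.
Σi = 3916 and Σi² = 231044.
(5·231044 − 3·3916) / 2 = 1143472/2 = 571736.

571736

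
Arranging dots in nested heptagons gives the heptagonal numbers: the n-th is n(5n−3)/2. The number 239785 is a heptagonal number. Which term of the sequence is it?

Set n(5n−3)/2 = 239785, giving 5n² − 3n − 479570 = 0.
So n = (3 + 3097) / 10 = 3100/10 = 310.

310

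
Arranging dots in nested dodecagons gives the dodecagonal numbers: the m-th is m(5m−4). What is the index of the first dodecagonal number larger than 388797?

Solve n(5n−4) > 388797 for integer n.
The largest n with value ≤ 388797 is 279 (since 388089 ≤ 388797 < 390880), so the first above is n = 280, value 390880.

280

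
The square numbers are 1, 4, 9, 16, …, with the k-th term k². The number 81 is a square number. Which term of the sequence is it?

We need n² = 81, so n = √81 = 9.

9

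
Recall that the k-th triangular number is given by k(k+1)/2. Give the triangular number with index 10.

55

10·11/2 = 110/2 = 55.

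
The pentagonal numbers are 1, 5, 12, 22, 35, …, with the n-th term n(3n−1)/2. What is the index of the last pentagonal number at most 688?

21

Solve n(3n−1)/2 ≤ 688 for integer n.
n = 21 gives 651 ≤ 688, while n = 22 gives 715 > 688; so the answer is index 21.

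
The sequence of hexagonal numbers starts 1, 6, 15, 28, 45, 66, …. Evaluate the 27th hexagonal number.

The 27th hexagonal number is n(2n−1) with n = 27.
27·(2·27 − 1) = 27·53 = 1431.

1431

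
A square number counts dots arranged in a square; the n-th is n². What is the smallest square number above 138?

Solve n² > 138 for integer n.
The largest n with value ≤ 138 is 11 (since 121 ≤ 138 < 144), so the first above is n = 12, value 144.

144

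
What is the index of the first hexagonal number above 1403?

27

Solve n(2n−1) > 1403 for integer n.
The largest n with value ≤ 1403 is 26 (since 1326 ≤ 1403 < 1431), so the first above is n = 27, value 1431.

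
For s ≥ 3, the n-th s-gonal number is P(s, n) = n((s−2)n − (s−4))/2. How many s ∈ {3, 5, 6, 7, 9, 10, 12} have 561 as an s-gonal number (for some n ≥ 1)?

3

s = 3: P(3, 33) = 561. ✓
s = 5: P(5, 19) = 532 and P(5, 20) = 590; 561 is not s-gonal.
s = 6: P(6, 17) = 561. ✓
s = 7: P(7, 15) = 540 and P(7, 16) = 616; 561 is not s-gonal.
s = 9: P(9, 13) = 559 and P(9, 14) = 651; 561 is not s-gonal.
s = 10: P(10, 12) = 540 and P(10, 13) = 637; 561 is not s-gonal.
s = 12: P(12, 11) = 561. ✓
Hits: s ∈ {3, 6, 12} → 3.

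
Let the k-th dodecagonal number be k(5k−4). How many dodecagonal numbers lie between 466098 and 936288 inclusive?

128

The n-th dodecagonal number is n(5n−4).
Smallest index with value ≥ 466098: n = 306 (giving 466956).
Largest index with value ≤ 936288: n = 433 (giving 935713).
Indices 306 through 433: 128 terms.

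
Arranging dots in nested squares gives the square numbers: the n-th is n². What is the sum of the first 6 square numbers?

Σ_{i=1}^{6} i² = 6·7·13/6 = 91.

91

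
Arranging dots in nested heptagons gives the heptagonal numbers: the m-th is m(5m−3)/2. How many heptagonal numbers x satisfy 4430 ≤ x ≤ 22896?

54

The n-th heptagonal number is n(5n−3)/2.
Smallest index with value ≥ 4430: n = 43 (giving 4558).
Largest index with value ≤ 22896: n = 96 (giving 22896).
Indices 43 through 96: 54 terms.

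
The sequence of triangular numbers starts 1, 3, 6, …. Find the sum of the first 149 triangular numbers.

562475

Σ i(i+1)/2 = (Σi² + Σi) / 2 over i = 1..149.
Σi = 11175 and Σi² = 1113775.
(1·1113775 + 1·11175) / 2 = 1124950/2 = 562475.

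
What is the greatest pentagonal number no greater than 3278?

3151

Solve n(3n−1)/2 ≤ 3278 for integer n.
n = 46 gives 3151 ≤ 3278, while n = 47 gives 3290 > 3278; so the answer is 3151.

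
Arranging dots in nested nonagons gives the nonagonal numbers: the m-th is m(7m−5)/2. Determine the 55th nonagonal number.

10450

The 55th nonagonal number is n(7n−5)/2 with n = 55.
55·(7·55 − 5)/2 = 55·380/2 = 55·190 = 10450.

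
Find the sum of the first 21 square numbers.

3311

Σ_{i=1}^{21} i² = 21·22·43/6 = 3311.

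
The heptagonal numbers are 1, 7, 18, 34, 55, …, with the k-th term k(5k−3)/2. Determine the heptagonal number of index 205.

The 205th heptagonal number is n(5n−3)/2 with n = 205.
205·(5·205 − 3)/2 = 205·1022/2 = 205·511 = 104755.

104755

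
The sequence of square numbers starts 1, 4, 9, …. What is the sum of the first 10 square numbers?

Σ_{i=1}^{10} i² = 10·11·21/6 = 385.

385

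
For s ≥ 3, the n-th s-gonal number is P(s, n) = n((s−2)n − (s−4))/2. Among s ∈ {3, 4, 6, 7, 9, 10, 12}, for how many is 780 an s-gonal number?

2

s = 3: P(3, 39) = 780. ✓
s = 4: P(4, 27) = 729 and P(4, 28) = 784; 780 is not s-gonal.
s = 6: P(6, 20) = 780. ✓
s = 7: P(7, 17) = 697 and P(7, 18) = 783; 780 is not s-gonal.
s = 9: P(9, 15) = 750 and P(9, 16) = 856; 780 is not s-gonal.
s = 10: P(10, 14) = 742 and P(10, 15) = 855; 780 is not s-gonal.
s = 12: P(12, 12) = 672 and P(12, 13) = 793; 780 is not s-gonal.
Hits: s ∈ {3, 6} → 2.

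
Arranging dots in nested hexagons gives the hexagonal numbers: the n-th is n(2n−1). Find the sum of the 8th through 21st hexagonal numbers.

6139

Σ i(2i−1) = 2Σi² − Σi over i = 8..21.
Σi = 231 − 28 = 203 and Σi² = 3311 − 140 = 3171.
2·3171 − 1·203 = 6139.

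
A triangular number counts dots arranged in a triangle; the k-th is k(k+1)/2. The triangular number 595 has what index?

Set n(n+1)/2 = 595, giving n² + n − 1190 = 0.
The discriminant is 1 + 8·595 = 4761, and √4761 = 69.
So n = (-1 + 69) / 2 = 68/2 = 34.

34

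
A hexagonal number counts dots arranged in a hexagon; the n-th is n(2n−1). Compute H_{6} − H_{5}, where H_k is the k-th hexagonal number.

Consecutive hexagonal numbers differ by 4n − 3: here 4·6 − 3 = 21.

21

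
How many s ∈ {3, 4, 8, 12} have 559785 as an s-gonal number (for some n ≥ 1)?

s = 3: P(3, 1057) = 559153 and P(3, 1058) = 560211; 559785 is not s-gonal.
s = 4: P(4, 748) = 559504 and P(4, 749) = 561001; 559785 is not s-gonal.
s = 8: P(8, 432) = 559008 and P(8, 433) = 561601; 559785 is not s-gonal.
s = 12: P(12, 335) = 559785. ✓
Hits: s ∈ {12} → 1.

1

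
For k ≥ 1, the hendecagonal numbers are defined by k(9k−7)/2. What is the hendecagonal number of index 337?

337·(9·337 − 7)/2 = 337·3026/2 = 337·1513 = 509881.

509881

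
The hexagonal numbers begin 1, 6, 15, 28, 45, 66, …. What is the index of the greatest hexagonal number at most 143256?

267

Solve n(2n−1) ≤ 143256 for integer n.
n = 267 gives 142311 ≤ 143256, while n = 268 gives 143380 > 143256; so the answer is index 267.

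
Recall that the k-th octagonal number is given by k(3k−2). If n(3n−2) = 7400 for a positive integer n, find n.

50

Set n(3n−2) = 7400, giving 3n² − 2n − 7400 = 0.
The discriminant is 4 + 12·7400 = 88804, and √88804 = 298.
So n = (2 + 298) / 6 = 300/6 = 50.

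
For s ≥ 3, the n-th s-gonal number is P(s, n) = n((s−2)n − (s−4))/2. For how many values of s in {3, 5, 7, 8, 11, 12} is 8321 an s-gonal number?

1

s = 3: P(3, 128) = 8256 and P(3, 129) = 8385; 8321 is not s-gonal.
s = 5: P(5, 74) = 8177 and P(5, 75) = 8400; 8321 is not s-gonal.
s = 7: P(7, 57) = 8037 and P(7, 58) = 8323; 8321 is not s-gonal.
s = 8: P(8, 53) = 8321. ✓
s = 11: P(11, 43) = 8170 and P(11, 44) = 8558; 8321 is not s-gonal.
s = 12: P(12, 41) = 8241 and P(12, 42) = 8652; 8321 is not s-gonal.
Hits: s ∈ {8} → 1.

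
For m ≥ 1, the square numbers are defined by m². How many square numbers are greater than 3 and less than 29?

4

The n-th square number is n².
Smallest index with value > 3: n = 2 (giving 4).
Largest index with value < 29: n = 5 (giving 25).
Indices 2 through 5: 4 terms.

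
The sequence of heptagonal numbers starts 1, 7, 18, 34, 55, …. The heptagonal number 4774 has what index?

Set n(5n−3)/2 = 4774, giving 5n² − 3n − 9548 = 0.
The discriminant is 9 + 40·4774 = 190969, and √190969 = 437.
So n = (3 + 437) / 10 = 440/10 = 44.
Check: 44·(5·44 − 3)/2 = 4774. ✓

44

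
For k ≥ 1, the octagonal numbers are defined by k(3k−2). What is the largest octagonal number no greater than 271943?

271201

Solve n(3n−2) ≤ 271943 for integer n.
n = 301 gives 271201 ≤ 271943, while n = 302 gives 273008 > 271943; so the answer is 271201.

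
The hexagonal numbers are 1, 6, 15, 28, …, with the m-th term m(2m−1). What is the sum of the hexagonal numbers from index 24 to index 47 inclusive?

Σ i(2i−1) = 2Σi² − Σi over i = 24..47.
Σi = 1128 − 276 = 852 and Σi² = 35720 − 4324 = 31396.
2·31396 − 1·852 = 61940.

61940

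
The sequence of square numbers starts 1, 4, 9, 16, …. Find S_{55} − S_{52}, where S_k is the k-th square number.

55² = 3025 and 52² = 2704.
Difference: 3025 − 2704 = 321.

321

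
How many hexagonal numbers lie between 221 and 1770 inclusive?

20

The n-th hexagonal number is n(2n−1).
Smallest index with value ≥ 221: n = 11 (giving 231).
Largest index with value ≤ 1770: n = 30 (giving 1770).
Indices 11 through 30: 20 terms.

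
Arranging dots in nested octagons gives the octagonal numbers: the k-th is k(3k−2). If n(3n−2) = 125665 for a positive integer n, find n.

205

Set n(3n−2) = 125665, giving 3n² − 2n − 125665 = 0.
So n = (2 + 1228) / 6 = 1230/6 = 205.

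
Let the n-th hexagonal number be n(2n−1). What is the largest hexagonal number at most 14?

6

Solve n(2n−1) ≤ 14 for integer n.
n = 2 gives 6 ≤ 14, while n = 3 gives 15 > 14; so the answer is 6.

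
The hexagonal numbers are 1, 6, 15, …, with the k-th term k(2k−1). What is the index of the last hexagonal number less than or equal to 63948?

Solve n(2n−1) ≤ 63948 for integer n.
n = 179 gives 63903 ≤ 63948, while n = 180 gives 64620 > 63948; so the answer is index 179.

179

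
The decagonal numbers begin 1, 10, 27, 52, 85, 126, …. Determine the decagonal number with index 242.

233530

The 242nd decagonal number is n(4n−3) with n = 242.
242·(4·242 − 3) = 242·965 = 233530.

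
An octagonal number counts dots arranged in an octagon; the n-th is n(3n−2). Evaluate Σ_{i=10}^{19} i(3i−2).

Σ i(3i−2) = 3Σi² − 2Σi over i = 10..19.
Σi = 190 − 45 = 145 and Σi² = 2470 − 285 = 2185.
3·2185 − 2·145 = 6265.

6265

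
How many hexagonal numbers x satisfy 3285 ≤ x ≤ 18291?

The n-th hexagonal number is n(2n−1).
Smallest index with value ≥ 3285: n = 41 (giving 3321).
Largest index with value ≤ 18291: n = 95 (giving 17955).
Indices 41 through 95: 55 terms.

55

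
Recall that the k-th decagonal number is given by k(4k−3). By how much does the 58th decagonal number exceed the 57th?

457

Consecutive decagonal numbers differ by 8n − 7: here 8·58 − 7 = 457.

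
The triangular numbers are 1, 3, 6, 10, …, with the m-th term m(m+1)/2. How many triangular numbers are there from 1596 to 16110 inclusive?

124

The n-th triangular number is n(n+1)/2.
Smallest index with value ≥ 1596: n = 56 (giving 1596).
Largest index with value ≤ 16110: n = 179 (giving 16110).
Indices 56 through 179: 124 terms.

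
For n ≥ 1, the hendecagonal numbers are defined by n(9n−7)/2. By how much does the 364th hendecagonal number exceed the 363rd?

3268

Consecutive hendecagonal numbers differ by 9n − 8: here 9·364 − 8 = 3268.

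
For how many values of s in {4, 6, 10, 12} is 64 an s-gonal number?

s = 4: P(4, 8) = 64. ✓
s = 6: P(6, 5) = 45 and P(6, 6) = 66; 64 is not s-gonal.
s = 10: P(10, 4) = 52 and P(10, 5) = 85; 64 is not s-gonal.
s = 12: P(12, 4) = 64. ✓
Hits: s ∈ {4, 12} → 2.

2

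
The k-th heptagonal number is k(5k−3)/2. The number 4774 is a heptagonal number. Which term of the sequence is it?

44

Set n(5n−3)/2 = 4774, giving 5n² − 3n − 9548 = 0.
So n = (3 + 437) / 10 = 440/10 = 44.
Check: 44·(5·44 − 3)/2 = 4774. ✓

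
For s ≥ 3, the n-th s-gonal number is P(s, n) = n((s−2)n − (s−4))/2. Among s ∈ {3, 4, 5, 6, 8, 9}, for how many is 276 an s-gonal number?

2

s = 3: P(3, 23) = 276. ✓
s = 4: P(4, 16) = 256 and P(4, 17) = 289; 276 is not s-gonal.
s = 5: P(5, 13) = 247 and P(5, 14) = 287; 276 is not s-gonal.
s = 6: P(6, 12) = 276. ✓
s = 8: P(8, 9) = 225 and P(8, 10) = 280; 276 is not s-gonal.
s = 9: P(9, 9) = 261 and P(9, 10) = 325; 276 is not s-gonal.
Hits: s ∈ {3, 6} → 2.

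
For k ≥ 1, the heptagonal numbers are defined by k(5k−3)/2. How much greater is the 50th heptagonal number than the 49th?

Consecutive heptagonal numbers differ by 5n − 4: here 5·50 − 4 = 246.

246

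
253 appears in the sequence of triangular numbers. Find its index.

22

Set n(n+1)/2 = 253, giving n² + n − 506 = 0.
So n = (-1 + 45) / 2 = 44/2 = 22.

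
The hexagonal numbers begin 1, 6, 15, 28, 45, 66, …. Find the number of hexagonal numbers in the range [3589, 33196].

The n-th hexagonal number is n(2n−1).
Smallest index with value ≥ 3589: n = 43 (giving 3655).
Largest index with value ≤ 33196: n = 129 (giving 33153).
Indices 43 through 129: 87 terms.

87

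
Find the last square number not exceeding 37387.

Solve n² ≤ 37387 for integer n.
n = 193 gives 37249 ≤ 37387, while n = 194 gives 37636 > 37387; so the answer is 37249.

37249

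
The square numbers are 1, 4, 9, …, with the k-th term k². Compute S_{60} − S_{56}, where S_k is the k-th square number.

464

60² = 3600 and 56² = 3136.
Difference: 3600 − 3136 = 464.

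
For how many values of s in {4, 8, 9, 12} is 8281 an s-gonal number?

2

s = 4: P(4, 91) = 8281. ✓
s = 8: P(8, 52) = 8008 and P(8, 53) = 8321; 8281 is not s-gonal.
s = 9: P(9, 49) = 8281. ✓
s = 12: P(12, 41) = 8241 and P(12, 42) = 8652; 8281 is not s-gonal.
Hits: s ∈ {4, 9} → 2.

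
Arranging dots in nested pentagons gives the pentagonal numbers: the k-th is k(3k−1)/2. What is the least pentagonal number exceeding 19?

Solve n(3n−1)/2 > 19 for integer n.
The largest n with value ≤ 19 is 3 (since 12 ≤ 19 < 22), so the first above is n = 4, value 22.

22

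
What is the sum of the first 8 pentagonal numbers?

Σ i(3i−1)/2 = (3Σi² − Σi) / 2 over i = 1..8.
Σi = 36 and Σi² = 204.
(3·204 − 1·36) / 2 = 576/2 = 288.

288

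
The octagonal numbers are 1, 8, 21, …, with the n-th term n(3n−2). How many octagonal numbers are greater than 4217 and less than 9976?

The n-th octagonal number is n(3n−2).
Smallest index with value > 4217: n = 38 (giving 4256).
Largest index with value < 9976: n = 57 (giving 9633).
Indices 38 through 57: 20 terms.

20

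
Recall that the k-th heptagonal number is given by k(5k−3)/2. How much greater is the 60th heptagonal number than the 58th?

587

60·(5·60 − 3)/2 = 8910 and 58·(5·58 − 3)/2 = 8323.
Difference: 8910 − 8323 = 587.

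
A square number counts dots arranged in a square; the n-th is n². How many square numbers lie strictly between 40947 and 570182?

553

The n-th square number is n².
Smallest index with value > 40947: n = 203 (giving 41209).
Largest index with value < 570182: n = 755 (giving 570025).
Indices 203 through 755: 553 terms.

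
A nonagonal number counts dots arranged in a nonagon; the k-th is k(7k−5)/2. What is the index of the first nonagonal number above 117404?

Solve n(7n−5)/2 > 117404 for integer n.
The largest n with value ≤ 117404 is 183 (since 116754 ≤ 117404 < 118036), so the first above is n = 184, value 118036.

184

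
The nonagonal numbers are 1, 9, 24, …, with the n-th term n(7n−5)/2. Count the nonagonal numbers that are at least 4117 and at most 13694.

28

The n-th nonagonal number is n(7n−5)/2.
Smallest index with value ≥ 4117: n = 35 (giving 4200).
Largest index with value ≤ 13694: n = 62 (giving 13299).
Indices 35 through 62: 28 terms.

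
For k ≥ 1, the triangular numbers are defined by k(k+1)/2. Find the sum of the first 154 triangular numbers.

620620

Σ i(i+1)/2 = (Σi² + Σi) / 2 over i = 1..154.
Σi = 11935 and Σi² = 1229305.
(1·1229305 + 1·11935) / 2 = 1241240/2 = 620620.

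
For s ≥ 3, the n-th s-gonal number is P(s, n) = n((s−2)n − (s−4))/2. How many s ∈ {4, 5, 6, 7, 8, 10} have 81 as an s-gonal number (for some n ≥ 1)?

s = 4: P(4, 9) = 81. ✓
s = 5: P(5, 7) = 70 and P(5, 8) = 92; 81 is not s-gonal.
s = 6: P(6, 6) = 66 and P(6, 7) = 91; 81 is not s-gonal.
s = 7: P(7, 6) = 81. ✓
s = 8: P(8, 5) = 65 and P(8, 6) = 96; 81 is not s-gonal.
s = 10: P(10, 4) = 52 and P(10, 5) = 85; 81 is not s-gonal.
Hits: s ∈ {4, 7} → 2.

2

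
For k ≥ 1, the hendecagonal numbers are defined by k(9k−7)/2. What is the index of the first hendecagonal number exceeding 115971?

Solve n(9n−7)/2 > 115971 for integer n.
The largest n with value ≤ 115971 is 160 (since 114640 ≤ 115971 < 116081), so the first above is n = 161, value 116081.

161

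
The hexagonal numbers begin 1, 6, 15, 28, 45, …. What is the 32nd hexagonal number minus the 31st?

125

Consecutive hexagonal numbers differ by 4n − 3: here 4·32 − 3 = 125.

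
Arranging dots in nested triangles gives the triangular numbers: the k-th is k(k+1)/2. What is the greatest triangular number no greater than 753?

Solve n(n+1)/2 ≤ 753 for integer n.
n = 38 gives 741 ≤ 753, while n = 39 gives 780 > 753; so the answer is 741.

741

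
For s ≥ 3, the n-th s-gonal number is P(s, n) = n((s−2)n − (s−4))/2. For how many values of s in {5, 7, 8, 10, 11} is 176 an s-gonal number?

s = 5: P(5, 11) = 176. ✓
s = 7: P(7, 8) = 148 and P(7, 9) = 189; 176 is not s-gonal.
s = 8: P(8, 8) = 176. ✓
s = 10: P(10, 7) = 175 and P(10, 8) = 232; 176 is not s-gonal.
s = 11: P(11, 6) = 141 and P(11, 7) = 196; 176 is not s-gonal.
Hits: s ∈ {5, 8} → 2.

2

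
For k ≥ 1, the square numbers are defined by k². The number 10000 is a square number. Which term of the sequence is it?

100

We need n² = 10000, so n = √10000 = 100.
Check: 100² = 10000. ✓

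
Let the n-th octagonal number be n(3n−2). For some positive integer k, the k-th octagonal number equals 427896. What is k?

378

Set n(3n−2) = 427896, giving 3n² − 2n − 427896 = 0.
So n = (2 + 2266) / 6 = 2268/6 = 378.
Check: 378·(3·378 − 2) = 427896. ✓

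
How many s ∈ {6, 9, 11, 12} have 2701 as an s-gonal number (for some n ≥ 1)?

1

s = 6: P(6, 37) = 2701. ✓
s = 9: P(9, 28) = 2674 and P(9, 29) = 2871; 2701 is not s-gonal.
s = 11: P(11, 24) = 2508 and P(11, 25) = 2725; 2701 is not s-gonal.
s = 12: P(12, 23) = 2553 and P(12, 24) = 2784; 2701 is not s-gonal.
Hits: s ∈ {6} → 1.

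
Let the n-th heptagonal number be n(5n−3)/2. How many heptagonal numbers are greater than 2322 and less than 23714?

67

The n-th heptagonal number is n(5n−3)/2.
Smallest index with value > 2322: n = 31 (giving 2356).
Largest index with value < 23714: n = 97 (giving 23377).
Indices 31 through 97: 67 terms.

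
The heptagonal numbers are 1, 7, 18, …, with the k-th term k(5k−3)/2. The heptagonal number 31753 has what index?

Set n(5n−3)/2 = 31753, giving 5n² − 3n − 63506 = 0.
So n = (3 + 1127) / 10 = 1130/10 = 113.

113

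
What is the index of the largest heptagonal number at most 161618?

Solve n(5n−3)/2 ≤ 161618 for integer n.
n = 254 gives 160909 ≤ 161618, while n = 255 gives 162180 > 161618; so the answer is index 254.

254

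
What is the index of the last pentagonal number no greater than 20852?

Solve n(3n−1)/2 ≤ 20852 for integer n.
n = 118 gives 20827 ≤ 20852, while n = 119 gives 21182 > 20852; so the answer is index 118.

118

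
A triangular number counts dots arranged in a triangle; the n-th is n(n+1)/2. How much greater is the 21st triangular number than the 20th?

21

Consecutive triangular numbers differ by n: T_{21} − T_{20} = 21.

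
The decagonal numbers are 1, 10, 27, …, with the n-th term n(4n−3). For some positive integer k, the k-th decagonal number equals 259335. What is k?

255

Set n(4n−3) = 259335, giving 4n² − 3n − 259335 = 0.
The discriminant is 9 + 16·259335 = 4149369, and √4149369 = 2037.
So n = (3 + 2037) / 8 = 2040/8 = 255.
Check: 255·(4·255 − 3) = 259335. ✓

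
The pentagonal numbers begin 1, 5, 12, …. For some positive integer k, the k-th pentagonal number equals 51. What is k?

6

Set n(3n−1)/2 = 51, giving 3n² − n − 102 = 0.
So n = (1 + 35) / 6 = 36/6 = 6.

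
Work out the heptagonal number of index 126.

39501

126·(5·126 − 3)/2 = 126·627/2 = 39501.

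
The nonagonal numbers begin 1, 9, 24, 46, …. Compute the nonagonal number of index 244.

207766

244·(7·244 − 5)/2 = 244·1703/2 = 207766.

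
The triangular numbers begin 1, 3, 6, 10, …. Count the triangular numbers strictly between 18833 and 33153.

The n-th triangular number is n(n+1)/2.
Smallest index with value > 18833: n = 194 (giving 18915).
Largest index with value < 33153: n = 256 (giving 32896).
Indices 194 through 256: 63 terms.

63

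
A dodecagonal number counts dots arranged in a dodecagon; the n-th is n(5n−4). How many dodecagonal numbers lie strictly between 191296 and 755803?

The n-th dodecagonal number is n(5n−4).
Smallest index with value > 191296: n = 197 (giving 193257).
Largest index with value < 755803: n = 389 (giving 755049).
Indices 197 through 389: 193 terms.

193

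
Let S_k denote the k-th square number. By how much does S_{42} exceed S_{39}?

243

42² = 1764 and 39² = 1521.
Difference: 1764 − 1521 = 243.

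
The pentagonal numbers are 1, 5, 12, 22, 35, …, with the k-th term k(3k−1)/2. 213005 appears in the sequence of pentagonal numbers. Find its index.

Set n(3n−1)/2 = 213005, giving 3n² − n − 426010 = 0.
The discriminant is 1 + 24·213005 = 5112121, and √5112121 = 2261.
So n = (1 + 2261) / 6 = 2262/6 = 377.

377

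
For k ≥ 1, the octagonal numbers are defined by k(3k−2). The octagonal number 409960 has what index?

Set n(3n−2) = 409960, giving 3n² − 2n − 409960 = 0.
So n = (2 + 2218) / 6 = 2220/6 = 370.
Check: 370·(3·370 − 2) = 409960. ✓

370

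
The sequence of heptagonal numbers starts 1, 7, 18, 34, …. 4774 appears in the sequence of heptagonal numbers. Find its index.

44

Set n(5n−3)/2 = 4774, giving 5n² − 3n − 9548 = 0.
The discriminant is 9 + 40·4774 = 190969, and √190969 = 437.
So n = (3 + 437) / 10 = 440/10 = 44.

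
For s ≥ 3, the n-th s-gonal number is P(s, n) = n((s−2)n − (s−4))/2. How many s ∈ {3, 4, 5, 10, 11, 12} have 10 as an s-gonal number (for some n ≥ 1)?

s = 3: P(3, 4) = 10. ✓
s = 4: P(4, 3) = 9 and P(4, 4) = 16; 10 is not s-gonal.
s = 5: P(5, 2) = 5 and P(5, 3) = 12; 10 is not s-gonal.
s = 10: P(10, 2) = 10. ✓
s = 11: P(11, 1) = 1 and P(11, 2) = 11; 10 is not s-gonal.
s = 12: P(12, 1) = 1 and P(12, 2) = 12; 10 is not s-gonal.
Hits: s ∈ {3, 10} → 2.

2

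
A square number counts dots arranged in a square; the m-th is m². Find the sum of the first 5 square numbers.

Σ_{i=1}^{5} i² = 5·6·11/6 = 55.

55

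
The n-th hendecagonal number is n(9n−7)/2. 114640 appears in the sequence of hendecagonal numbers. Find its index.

160

Set n(9n−7)/2 = 114640, giving 9n² − 7n − 229280 = 0.
The discriminant is 49 + 72·114640 = 8254129, and √8254129 = 2873.
So n = (7 + 2873) / 18 = 2880/18 = 160.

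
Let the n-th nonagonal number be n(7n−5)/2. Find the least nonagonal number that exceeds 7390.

Solve n(7n−5)/2 > 7390 for integer n.
The largest n with value ≤ 7390 is 46 (since 7291 ≤ 7390 < 7614), so the first above is n = 47, value 7614.

7614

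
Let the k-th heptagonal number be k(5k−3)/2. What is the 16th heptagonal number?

616

The 16th heptagonal number is n(5n−3)/2 with n = 16.
16·(5·16 − 3)/2 = 16·77/2 = 616.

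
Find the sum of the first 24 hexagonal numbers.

Σ i(2i−1) = 2Σi² − Σi over i = 1..24.
Σi = 300 and Σi² = 4900.
2·4900 − 1·300 = 9500.

9500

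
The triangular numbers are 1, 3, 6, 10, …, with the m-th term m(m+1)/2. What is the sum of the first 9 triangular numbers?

Σ i(i+1)/2 = (Σi² + Σi) / 2 over i = 1..9.
Σi = 45 and Σi² = 285.
(1·285 + 1·45) / 2 = 330/2 = 165.

165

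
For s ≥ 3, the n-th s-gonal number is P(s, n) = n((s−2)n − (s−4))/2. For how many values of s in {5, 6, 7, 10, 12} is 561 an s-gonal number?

2

s = 5: P(5, 19) = 532 and P(5, 20) = 590; 561 is not s-gonal.
s = 6: P(6, 17) = 561. ✓
s = 7: P(7, 15) = 540 and P(7, 16) = 616; 561 is not s-gonal.
s = 10: P(10, 12) = 540 and P(10, 13) = 637; 561 is not s-gonal.
s = 12: P(12, 11) = 561. ✓
Hits: s ∈ {6, 12} → 2.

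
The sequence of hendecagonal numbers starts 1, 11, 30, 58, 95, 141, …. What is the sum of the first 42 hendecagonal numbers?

Σ i(9i−7)/2 = (9Σi² − 7Σi) / 2 over i = 1..42.
Σi = 903 and Σi² = 25585.
(9·25585 − 7·903) / 2 = 223944/2 = 111972.

111972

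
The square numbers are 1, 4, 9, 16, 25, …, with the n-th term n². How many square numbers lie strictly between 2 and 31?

The n-th square number is n².
Smallest index with value > 2: n = 2 (giving 4).
Largest index with value < 31: n = 5 (giving 25).
Indices 2 through 5: 4 terms.

4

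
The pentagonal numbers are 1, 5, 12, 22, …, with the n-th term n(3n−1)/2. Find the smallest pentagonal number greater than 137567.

Solve n(3n−1)/2 > 137567 for integer n.
The largest n with value ≤ 137567 is 303 (since 137562 ≤ 137567 < 138472), so the first above is n = 304, value 138472.

138472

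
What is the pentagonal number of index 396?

235026

The 396th pentagonal number is n(3n−1)/2 with n = 396.
396·(3·396 − 1)/2 = 396·1187/2 = 235026.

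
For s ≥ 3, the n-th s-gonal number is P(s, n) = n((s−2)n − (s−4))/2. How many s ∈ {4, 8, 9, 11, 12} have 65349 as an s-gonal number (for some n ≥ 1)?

1

s = 4: P(4, 255) = 65025 and P(4, 256) = 65536; 65349 is not s-gonal.
s = 8: P(8, 147) = 64533 and P(8, 148) = 65416; 65349 is not s-gonal.
s = 9: P(9, 137) = 65349. ✓
s = 11: P(11, 120) = 64380 and P(11, 121) = 65461; 65349 is not s-gonal.
s = 12: P(12, 114) = 64524 and P(12, 115) = 65665; 65349 is not s-gonal.
Hits: s ∈ {9} → 1.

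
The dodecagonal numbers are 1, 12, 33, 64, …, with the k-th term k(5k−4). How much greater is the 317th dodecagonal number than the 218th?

317·(5·317 − 4) = 501177 and 218·(5·218 − 4) = 236748.
Difference: 501177 − 236748 = 264429.

264429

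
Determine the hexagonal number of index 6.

66

The 6th hexagonal number is n(2n−1) with n = 6.
6·(2·6 − 1) = 6·11 = 66.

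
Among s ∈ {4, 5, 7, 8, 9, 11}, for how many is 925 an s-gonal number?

s = 4: P(4, 30) = 900 and P(4, 31) = 961; 925 is not s-gonal.
s = 5: P(5, 25) = 925. ✓
s = 7: P(7, 19) = 874 and P(7, 20) = 970; 925 is not s-gonal.
s = 8: P(8, 17) = 833 and P(8, 18) = 936; 925 is not s-gonal.
s = 9: P(9, 16) = 856 and P(9, 17) = 969; 925 is not s-gonal.
s = 11: P(11, 14) = 833 and P(11, 15) = 960; 925 is not s-gonal.
Hits: s ∈ {5} → 1.

1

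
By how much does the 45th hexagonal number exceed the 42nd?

519

45·(2·45 − 1) = 4005 and 42·(2·42 − 1) = 3486.
Difference: 4005 − 3486 = 519.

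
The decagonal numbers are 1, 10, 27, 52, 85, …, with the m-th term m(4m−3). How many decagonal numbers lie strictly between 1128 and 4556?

The n-th decagonal number is n(4n−3).
Smallest index with value > 1128: n = 18 (giving 1242).
Largest index with value < 4556: n = 34 (giving 4522).
Indices 18 through 34: 17 terms.

17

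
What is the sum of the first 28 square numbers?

Σ_{i=1}^{28} i² = 28·29·57/6 = 7714.

7714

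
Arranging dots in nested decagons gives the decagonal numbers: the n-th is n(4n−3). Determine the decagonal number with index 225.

201825

The 225th decagonal number is n(4n−3) with n = 225.
225·(4·225 − 3) = 225·897 = 201825.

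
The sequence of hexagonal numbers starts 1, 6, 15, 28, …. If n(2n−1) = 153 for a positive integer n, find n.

Set n(2n−1) = 153, giving 2n² − n − 153 = 0.
So n = (1 + 35) / 4 = 36/4 = 9.
Check: 9·(2·9 − 1) = 153. ✓

9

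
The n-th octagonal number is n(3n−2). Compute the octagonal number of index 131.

51221

The 131st octagonal number is n(3n−2) with n = 131.
131·(3·131 − 2) = 131·391 = 51221.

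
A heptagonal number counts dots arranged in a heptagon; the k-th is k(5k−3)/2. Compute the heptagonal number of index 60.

8910

60·(5·60 − 3)/2 = 60·297/2 = 8910.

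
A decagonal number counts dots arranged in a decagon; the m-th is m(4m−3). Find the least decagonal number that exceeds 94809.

Solve n(4n−3) > 94809 for integer n.
The largest n with value ≤ 94809 is 154 (since 94402 ≤ 94809 < 95635), so the first above is n = 155, value 95635.

95635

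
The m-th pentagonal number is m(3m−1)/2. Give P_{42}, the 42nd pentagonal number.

2625

The 42nd pentagonal number is n(3n−1)/2 with n = 42.
42·(3·42 − 1)/2 = 42·125/2 = 2625.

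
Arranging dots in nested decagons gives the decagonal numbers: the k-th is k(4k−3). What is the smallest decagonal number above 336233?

337851

Solve n(4n−3) > 336233 for integer n.
The largest n with value ≤ 336233 is 290 (since 335530 ≤ 336233 < 337851), so the first above is n = 291, value 337851.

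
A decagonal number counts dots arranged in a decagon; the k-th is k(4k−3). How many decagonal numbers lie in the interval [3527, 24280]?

48

The n-th decagonal number is n(4n−3).
Smallest index with value ≥ 3527: n = 31 (giving 3751).
Largest index with value ≤ 24280: n = 78 (giving 24102).
Indices 31 through 78: 48 terms.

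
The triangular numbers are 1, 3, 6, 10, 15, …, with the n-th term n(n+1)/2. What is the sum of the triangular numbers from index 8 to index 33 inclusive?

6461

Σ i(i+1)/2 = (Σi² + Σi) / 2 over i = 8..33.
Σi = 561 − 28 = 533 and Σi² = 12529 − 140 = 12389.
(1·12389 + 1·533) / 2 = 12922/2 = 6461.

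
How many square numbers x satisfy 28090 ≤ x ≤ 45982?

47

The n-th square number is n².
Smallest index with value ≥ 28090: n = 168 (giving 28224).
Largest index with value ≤ 45982: n = 214 (giving 45796).
Indices 168 through 214: 47 terms.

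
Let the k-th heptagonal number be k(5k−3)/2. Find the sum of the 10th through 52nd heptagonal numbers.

117863

Σ i(5i−3)/2 = (5Σi² − 3Σi) / 2 over i = 10..52.
Σi = 1378 − 45 = 1333 and Σi² = 48230 − 285 = 47945.
(5·47945 − 3·1333) / 2 = 235726/2 = 117863.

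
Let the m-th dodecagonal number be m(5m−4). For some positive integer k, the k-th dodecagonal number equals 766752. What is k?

392

Set n(5n−4) = 766752, giving 5n² − 4n − 766752 = 0.
The discriminant is 16 + 20·766752 = 15335056, and √15335056 = 3916.
So n = (4 + 3916) / 10 = 3920/10 = 392.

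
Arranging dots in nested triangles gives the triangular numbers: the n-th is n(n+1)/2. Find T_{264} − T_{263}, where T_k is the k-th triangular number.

264

Consecutive triangular numbers differ by n: T_{264} − T_{263} = 264.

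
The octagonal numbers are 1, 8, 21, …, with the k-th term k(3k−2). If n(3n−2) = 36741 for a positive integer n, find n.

Set n(3n−2) = 36741, giving 3n² − 2n − 36741 = 0.
The discriminant is 4 + 12·36741 = 440896, and √440896 = 664.
So n = (2 + 664) / 6 = 666/6 = 111.
Check: 111·(3·111 − 2) = 36741. ✓

111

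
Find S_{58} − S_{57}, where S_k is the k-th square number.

n² − (n−1)² = 2n − 1, so 58² − 57² = 2·58 − 1 = 115.

115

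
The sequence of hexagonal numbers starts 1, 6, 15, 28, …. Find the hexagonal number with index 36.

36·(2·36 − 1) = 36·71 = 2556.

2556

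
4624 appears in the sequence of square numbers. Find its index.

We need n² = 4624, so n = √4624 = 68.

68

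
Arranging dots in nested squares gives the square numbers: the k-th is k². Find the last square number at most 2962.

Solve n² ≤ 2962 for integer n.
n = 54 gives 2916 ≤ 2962, while n = 55 gives 3025 > 2962; so the answer is 2916.

2916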